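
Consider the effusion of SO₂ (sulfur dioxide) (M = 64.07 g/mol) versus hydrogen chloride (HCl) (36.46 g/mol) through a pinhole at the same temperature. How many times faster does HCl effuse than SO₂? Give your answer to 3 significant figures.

1.33

Since effusion rate ∝ 1/√M, rate_HCl/rate_SO₂ = √(M_SO₂/M_HCl) = √(64.07/36.46) = √1.757 = 1.33.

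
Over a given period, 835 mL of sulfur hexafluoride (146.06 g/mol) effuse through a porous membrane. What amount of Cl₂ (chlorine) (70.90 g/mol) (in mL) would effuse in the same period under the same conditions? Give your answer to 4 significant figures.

Since effusion rate ∝ 1/√M, rate_Cl₂/rate_SF₆ = √(M_SF₆/M_Cl₂) = √(146.06/70.90) = √2.060 = 1.435.
So the volume for Cl₂ is 835 × 1.435 = 1198 mL.

1198 mL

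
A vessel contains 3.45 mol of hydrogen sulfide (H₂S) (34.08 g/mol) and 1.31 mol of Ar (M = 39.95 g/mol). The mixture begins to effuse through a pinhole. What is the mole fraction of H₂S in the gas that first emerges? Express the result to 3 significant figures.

0.740

Effusion rate of each component ∝ n_i/√M_i (partial pressure × 1/√M).
x_H₂S(eff) = (n_H₂S/√M_H₂S) / (n_H₂S/√M_H₂S + n_Ar/√M_Ar)
= (3.45/√34.08) / (3.45/√34.08 + 1.31/√39.95) = 0.5910/(0.5910 + 0.2073) = 0.740.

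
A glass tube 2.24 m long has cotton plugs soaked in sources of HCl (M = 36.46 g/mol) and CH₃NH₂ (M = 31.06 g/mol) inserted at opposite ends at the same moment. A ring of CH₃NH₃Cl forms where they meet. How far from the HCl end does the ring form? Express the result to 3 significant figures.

In equal time, each gas travels a distance ∝ its rate ∝ 1/√M, so d_HCl/d_CH₃NH₂ = √(M_CH₃NH₂/M_HCl) = √(31.06/36.46) = 0.9230.
With d_HCl + d_CH₃NH₂ = 2.24 m, d_CH₃NH₂ = 2.24/(1 + 0.9230) = 1.165 m.
d_HCl = 2.24 − 1.165 = 1.08 m.

1.08 m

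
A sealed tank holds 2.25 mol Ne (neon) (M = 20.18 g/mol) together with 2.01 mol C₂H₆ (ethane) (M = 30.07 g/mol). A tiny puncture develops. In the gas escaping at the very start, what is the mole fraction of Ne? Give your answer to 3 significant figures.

Rate_i ∝ x_i/√M_i (Graham's law weighted by mole fraction), so the effusate composition follows n_i/√M_i.
So x_Ne in the escaping gas = (n_Ne/√M_Ne) / Σ(n_i/√M_i)
= (2.25/√20.18) / (2.25/√20.18 + 2.01/√30.07) = 0.5009/(0.5009 + 0.3665) = 0.577.

0.577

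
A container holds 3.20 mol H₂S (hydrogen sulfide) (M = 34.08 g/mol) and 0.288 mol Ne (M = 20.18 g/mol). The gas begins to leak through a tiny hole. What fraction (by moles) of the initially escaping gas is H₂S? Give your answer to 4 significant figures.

0.8953

The effusion rate of species i is ∝ p_i/√M_i ∝ n_i/√M_i.
Mole fraction of H₂S in the effusate = (n_H₂S/√M_H₂S) / (n_H₂S/√M_H₂S + n_Ne/√M_Ne)
= (3.20/√34.08) / (3.20/√34.08 + 0.288/√20.18) = 0.5482/(0.5482 + 0.06411) = 0.8953.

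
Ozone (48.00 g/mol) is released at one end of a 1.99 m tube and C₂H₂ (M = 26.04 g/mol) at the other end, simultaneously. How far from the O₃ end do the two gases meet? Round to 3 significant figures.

Distances travelled in equal time are proportional to diffusion rates, so d_O₃/d_C₂H₂ = √(M_C₂H₂/M_O₃) = √(26.04/48.00) = 0.7365.
With d_O₃ + d_C₂H₂ = 1.99 m, d_C₂H₂ = 1.99/(1 + 0.7365) = 1.146 m.
d_O₃ = 1.99 − 1.146 = 0.844 m.

0.844 m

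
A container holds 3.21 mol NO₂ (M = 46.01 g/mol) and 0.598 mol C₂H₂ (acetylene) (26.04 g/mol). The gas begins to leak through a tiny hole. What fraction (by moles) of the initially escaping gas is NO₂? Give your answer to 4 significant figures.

0.8015

The effusion rate of species i is ∝ p_i/√M_i ∝ n_i/√M_i.
Mole fraction of NO₂ in the effusate = (n_NO₂/√M_NO₂) / (n_NO₂/√M_NO₂ + n_C₂H₂/√M_C₂H₂)
= (3.21/√46.01) / (3.21/√46.01 + 0.598/√26.04) = 0.4732/(0.4732 + 0.1172) = 0.8015.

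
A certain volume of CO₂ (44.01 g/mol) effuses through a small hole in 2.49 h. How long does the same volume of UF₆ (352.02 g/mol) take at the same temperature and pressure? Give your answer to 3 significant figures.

7.04 h

Using Graham's law: t_UF₆/t_CO₂ = √(M_UF₆/M_CO₂) = √(352.02/44.01) = √7.999 = 2.828.
So the time for UF₆ is 2.49 × 2.828 = 7.04 h.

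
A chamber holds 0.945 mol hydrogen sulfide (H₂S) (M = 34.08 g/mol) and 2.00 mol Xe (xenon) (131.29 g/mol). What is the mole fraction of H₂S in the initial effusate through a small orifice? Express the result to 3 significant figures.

0.481

Rate_i ∝ x_i/√M_i (Graham's law weighted by mole fraction), so the effusate composition follows n_i/√M_i.
x_H₂S(eff) = (n_H₂S/√M_H₂S) / (n_H₂S/√M_H₂S + n_Xe/√M_Xe)
= (0.945/√34.08) / (0.945/√34.08 + 2.00/√131.29) = 0.1619/(0.1619 + 0.1745) = 0.481.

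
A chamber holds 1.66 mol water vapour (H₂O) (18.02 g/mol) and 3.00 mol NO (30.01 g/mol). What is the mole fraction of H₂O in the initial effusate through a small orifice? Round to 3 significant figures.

Each component's effusion rate ∝ (its partial pressure)·(1/√M) ∝ n_i/√M_i.
Mole fraction of H₂O in the effusate = (n_H₂O/√M_H₂O) / (n_H₂O/√M_H₂O + n_NO/√M_NO)
= (1.66/√18.02) / (1.66/√18.02 + 3.00/√30.01) = 0.3910/(0.3910 + 0.5476) = 0.417.

0.417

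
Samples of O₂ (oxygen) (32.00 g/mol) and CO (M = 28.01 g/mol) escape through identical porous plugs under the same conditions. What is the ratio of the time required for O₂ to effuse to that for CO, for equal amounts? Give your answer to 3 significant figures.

1.07

By Graham's law, t_O₂/t_CO = √(M_O₂/M_CO) = √(32.00/28.01) = √1.142 = 1.07.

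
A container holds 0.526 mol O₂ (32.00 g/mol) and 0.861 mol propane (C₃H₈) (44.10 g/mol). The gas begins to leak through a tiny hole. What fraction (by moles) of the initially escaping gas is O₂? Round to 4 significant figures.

0.4176

The effusion rate of species i is ∝ p_i/√M_i ∝ n_i/√M_i.
Mole fraction of O₂ in the effusate = (n_O₂/√M_O₂) / (n_O₂/√M_O₂ + n_C₃H₈/√M_C₃H₈)
= (0.526/√32.00) / (0.526/√32.00 + 0.861/√44.10) = 0.09298/(0.09298 + 0.1297) = 0.4176.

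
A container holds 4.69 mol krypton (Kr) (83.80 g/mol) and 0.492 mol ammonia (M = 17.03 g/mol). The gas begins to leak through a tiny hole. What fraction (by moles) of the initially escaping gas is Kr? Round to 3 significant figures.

The effusion rate of species i is ∝ p_i/√M_i ∝ n_i/√M_i.
So x_Kr in the escaping gas = (n_Kr/√M_Kr) / Σ(n_i/√M_i)
= (4.69/√83.80) / (4.69/√83.80 + 0.492/√17.03) = 0.5123/(0.5123 + 0.1192) = 0.811.

0.811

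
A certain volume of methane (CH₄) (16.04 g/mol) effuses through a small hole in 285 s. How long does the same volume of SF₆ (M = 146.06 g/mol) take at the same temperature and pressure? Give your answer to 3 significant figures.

860 s

From Graham's law, t_SF₆/t_CH₄ = √(M_SF₆/M_CH₄) = √(146.06/16.04) = √9.106 = 3.018.
So the time for SF₆ is 285 × 3.018 = 860 s.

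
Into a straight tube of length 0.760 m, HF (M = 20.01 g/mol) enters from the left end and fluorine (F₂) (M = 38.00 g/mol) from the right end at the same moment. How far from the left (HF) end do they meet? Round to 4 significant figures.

0.4404 m

The fronts meet when d_HF + d_F₂ = L with d_HF/d_F₂ = √(M_F₂/M_HF) (Graham's law). Here √(M_F₂/M_HF) = √(38.00/20.01) = 1.378.
With d_HF + d_F₂ = 0.760 m, d_F₂ = 0.760/(1 + 1.378) = 0.3196 m.
d_HF = 0.760 − 0.3196 = 0.4404 m.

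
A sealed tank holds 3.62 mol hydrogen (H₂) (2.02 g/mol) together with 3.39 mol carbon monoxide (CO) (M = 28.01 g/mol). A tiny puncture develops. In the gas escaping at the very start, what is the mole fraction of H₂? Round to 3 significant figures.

0.799

Rate_i ∝ x_i/√M_i (Graham's law weighted by mole fraction), so the effusate composition follows n_i/√M_i.
x_H₂(eff) = (n_H₂/√M_H₂) / (n_H₂/√M_H₂ + n_CO/√M_CO)
= (3.62/√2.02) / (3.62/√2.02 + 3.39/√28.01) = 2.547/(2.547 + 0.6405) = 0.799.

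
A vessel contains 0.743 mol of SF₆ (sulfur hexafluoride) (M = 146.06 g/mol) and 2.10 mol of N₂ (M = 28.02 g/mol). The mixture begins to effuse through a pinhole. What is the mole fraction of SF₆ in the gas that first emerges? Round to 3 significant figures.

Rate_i ∝ x_i/√M_i (Graham's law weighted by mole fraction), so the effusate composition follows n_i/√M_i.
x_SF₆(eff) = (n_SF₆/√M_SF₆) / (n_SF₆/√M_SF₆ + n_N₂/√M_N₂)
= (0.743/√146.06) / (0.743/√146.06 + 2.10/√28.02) = 0.06148/(0.06148 + 0.3967) = 0.134.

0.134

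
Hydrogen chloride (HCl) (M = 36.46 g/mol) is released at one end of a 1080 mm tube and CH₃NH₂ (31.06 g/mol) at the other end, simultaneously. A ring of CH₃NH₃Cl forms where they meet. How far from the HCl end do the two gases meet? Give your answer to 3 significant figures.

518 mm

In equal time, each gas travels a distance ∝ its rate ∝ 1/√M, so d_HCl/d_CH₃NH₂ = √(M_CH₃NH₂/M_HCl) = √(31.06/36.46) = 0.9230.
With d_HCl + d_CH₃NH₂ = 1080 mm, d_CH₃NH₂ = 1080/(1 + 0.9230) = 561.6 mm.
d_HCl = 1080 − 561.6 = 518 mm.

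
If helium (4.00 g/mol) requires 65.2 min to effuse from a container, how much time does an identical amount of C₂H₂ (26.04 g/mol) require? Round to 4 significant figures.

Since effusion rate ∝ 1/√M, t_C₂H₂/t_He = √(M_C₂H₂/M_He) = √(26.04/4.00) = √6.510 = 2.551.
So the time for C₂H₂ is 65.2 × 2.551 = 166.4 min.

166.4 min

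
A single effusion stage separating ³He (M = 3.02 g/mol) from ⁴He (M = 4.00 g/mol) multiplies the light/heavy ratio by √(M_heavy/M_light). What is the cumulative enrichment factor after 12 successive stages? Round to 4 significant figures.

The single-stage factor is √(M_heavy/M_light), so 12 stages give [√(4.00/3.02)]^12 = (4.00/3.02)^(12/2).
= 1.32450^6 = 5.399.

5.399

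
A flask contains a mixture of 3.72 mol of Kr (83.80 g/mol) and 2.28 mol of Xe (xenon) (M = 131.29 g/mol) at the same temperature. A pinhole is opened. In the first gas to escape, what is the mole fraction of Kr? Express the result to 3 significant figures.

0.671

Effusion rate of each component ∝ n_i/√M_i (partial pressure × 1/√M).
So x_Kr in the escaping gas = (n_Kr/√M_Kr) / Σ(n_i/√M_i)
= (3.72/√83.80) / (3.72/√83.80 + 2.28/√131.29) = 0.4064/(0.4064 + 0.1990) = 0.671.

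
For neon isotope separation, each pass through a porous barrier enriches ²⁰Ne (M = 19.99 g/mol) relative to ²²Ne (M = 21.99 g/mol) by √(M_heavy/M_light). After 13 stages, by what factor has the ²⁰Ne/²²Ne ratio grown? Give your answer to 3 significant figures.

Overall factor = α^13 with α = √(21.99/19.99), i.e. (21.99/19.99)^(13/2).
= 1.10005^(13/2) = 1.86.

1.86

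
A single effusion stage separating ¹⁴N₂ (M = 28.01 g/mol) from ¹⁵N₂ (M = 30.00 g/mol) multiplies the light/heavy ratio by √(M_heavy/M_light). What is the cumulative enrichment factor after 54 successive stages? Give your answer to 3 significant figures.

The single-stage factor is √(M_heavy/M_light), so 54 stages give [√(30.00/28.01)]^54 = (30.00/28.01)^(54/2).
= 1.07105^27 = 6.38.

6.38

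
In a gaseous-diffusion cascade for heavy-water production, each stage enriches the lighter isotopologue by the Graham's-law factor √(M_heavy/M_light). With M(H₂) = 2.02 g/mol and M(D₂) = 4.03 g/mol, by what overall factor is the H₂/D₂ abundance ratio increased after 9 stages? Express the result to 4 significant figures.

22.38

Each stage multiplies the ratio by α = √(4.03/2.02), so after 9 stages the overall factor is α^9 = (4.03/2.02)^(9/2).
= 1.99505^(9/2) = 22.38.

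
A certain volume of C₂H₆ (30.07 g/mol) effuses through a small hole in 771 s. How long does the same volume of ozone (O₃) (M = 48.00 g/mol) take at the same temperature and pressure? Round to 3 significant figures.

Using Graham's law: t_O₃/t_C₂H₆ = √(M_O₃/M_C₂H₆) = √(48.00/30.07) = √1.596 = 1.263.
So the time for O₃ is 771 × 1.263 = 974 s.

974 s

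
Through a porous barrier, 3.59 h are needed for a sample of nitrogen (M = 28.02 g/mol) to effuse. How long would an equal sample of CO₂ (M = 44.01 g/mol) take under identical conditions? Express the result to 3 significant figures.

By Graham's law, t_CO₂/t_N₂ = √(M_CO₂/M_N₂) = √(44.01/28.02) = √1.571 = 1.253.
So the time for CO₂ is 3.59 × 1.253 = 4.50 h.

4.50 h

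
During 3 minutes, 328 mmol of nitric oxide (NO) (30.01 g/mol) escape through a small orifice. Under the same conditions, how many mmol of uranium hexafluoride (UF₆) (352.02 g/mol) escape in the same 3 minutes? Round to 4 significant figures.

Using Graham's law: rate_UF₆/rate_NO = √(M_NO/M_UF₆) = √(30.01/352.02) = √0.08525 = 0.2920.
So the amount for UF₆ is 328 × 0.2920 = 95.77 mmol.

95.77 mmol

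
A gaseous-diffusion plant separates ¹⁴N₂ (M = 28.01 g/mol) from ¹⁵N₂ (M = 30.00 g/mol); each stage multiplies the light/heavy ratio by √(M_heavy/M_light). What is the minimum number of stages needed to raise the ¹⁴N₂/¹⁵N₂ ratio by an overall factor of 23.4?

92

With α = √(30.00/28.01) per stage, ln α = ½ ln(1.07105) = 0.03432.
Need α^N ≥ 23.4 ⇒ N ≥ ln(23.4) / ln α = 3.153 / 0.03432 = 91.87.
So at least 92 stages are needed.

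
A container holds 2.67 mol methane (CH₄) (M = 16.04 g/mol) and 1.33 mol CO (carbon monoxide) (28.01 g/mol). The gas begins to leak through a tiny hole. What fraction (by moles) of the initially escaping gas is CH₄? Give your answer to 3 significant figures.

0.726

Effusion rate of each component ∝ n_i/√M_i (partial pressure × 1/√M).
Mole fraction of CH₄ in the effusate = (n_CH₄/√M_CH₄) / (n_CH₄/√M_CH₄ + n_CO/√M_CO)
= (2.67/√16.04) / (2.67/√16.04 + 1.33/√28.01) = 0.6667/(0.6667 + 0.2513) = 0.726.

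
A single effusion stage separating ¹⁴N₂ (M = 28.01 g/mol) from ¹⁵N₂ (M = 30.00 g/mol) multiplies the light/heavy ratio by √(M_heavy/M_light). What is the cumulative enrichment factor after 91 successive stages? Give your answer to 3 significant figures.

Overall factor = α^91 with α = √(30.00/28.01), i.e. (30.00/28.01)^(91/2).
= 1.07105^(91/2) = 22.7.

22.7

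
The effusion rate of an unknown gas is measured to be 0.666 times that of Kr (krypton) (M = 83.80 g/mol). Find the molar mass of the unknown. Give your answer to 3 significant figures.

From Graham's law, rate_X/rate_Kr = √(M_Kr/M_X).
0.666 = √(83.80/M_X)
M_X = 83.80 / 0.666² = 83.80 / 0.4436 = 189 g/mol

189 g/mol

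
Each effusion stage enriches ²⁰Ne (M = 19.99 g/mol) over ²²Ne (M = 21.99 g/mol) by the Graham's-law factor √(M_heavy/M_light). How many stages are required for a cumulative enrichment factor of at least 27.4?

Single-stage factor α = √(21.99/19.99), so ln α = ½ ln(1.10005) = 0.04768.
Need α^N ≥ 27.4 ⇒ N ≥ ln(27.4) / ln α = 3.311 / 0.04768 = 69.44.
Rounding up, N = 70 stages.

70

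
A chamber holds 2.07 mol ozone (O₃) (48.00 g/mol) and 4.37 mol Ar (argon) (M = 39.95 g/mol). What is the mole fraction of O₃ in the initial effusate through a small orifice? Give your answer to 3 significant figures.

The effusion rate of species i is ∝ p_i/√M_i ∝ n_i/√M_i.
x_O₃(eff) = (n_O₃/√M_O₃) / (n_O₃/√M_O₃ + n_Ar/√M_Ar)
= (2.07/√48.00) / (2.07/√48.00 + 4.37/√39.95) = 0.2988/(0.2988 + 0.6914) = 0.302.

0.302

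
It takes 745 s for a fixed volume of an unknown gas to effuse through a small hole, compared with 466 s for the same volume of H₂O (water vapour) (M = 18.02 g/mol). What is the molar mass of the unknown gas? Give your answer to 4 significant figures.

46.06 g/mol

Graham's law gives t_X/t_H₂O = √(M_X/M_H₂O).
745/466 = 1.599 = √(M_X/18.02)
M_X = 18.02 × 1.599² = 18.02 × 2.556 = 46.06 g/mol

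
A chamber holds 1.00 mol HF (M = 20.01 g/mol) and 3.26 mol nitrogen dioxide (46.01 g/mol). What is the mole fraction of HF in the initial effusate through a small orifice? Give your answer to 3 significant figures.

The effusion rate of species i is ∝ p_i/√M_i ∝ n_i/√M_i.
x_HF(eff) = (n_HF/√M_HF) / (n_HF/√M_HF + n_NO₂/√M_NO₂)
= (1.00/√20.01) / (1.00/√20.01 + 3.26/√46.01) = 0.2236/(0.2236 + 0.4806) = 0.317.

0.317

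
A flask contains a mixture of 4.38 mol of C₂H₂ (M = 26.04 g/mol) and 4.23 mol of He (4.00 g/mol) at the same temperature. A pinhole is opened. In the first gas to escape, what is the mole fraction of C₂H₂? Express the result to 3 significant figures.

0.289

Each component's effusion rate ∝ (its partial pressure)·(1/√M) ∝ n_i/√M_i.
So x_C₂H₂ in the escaping gas = (n_C₂H₂/√M_C₂H₂) / Σ(n_i/√M_i)
= (4.38/√26.04) / (4.38/√26.04 + 4.23/√4.00) = 0.8583/(0.8583 + 2.115) = 0.289.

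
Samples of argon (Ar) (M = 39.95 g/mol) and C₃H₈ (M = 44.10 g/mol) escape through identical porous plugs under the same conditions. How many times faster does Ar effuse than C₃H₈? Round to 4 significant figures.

By Graham's law, rate_Ar/rate_C₃H₈ = √(M_C₃H₈/M_Ar) = √(44.10/39.95) = √1.104 = 1.051.

1.051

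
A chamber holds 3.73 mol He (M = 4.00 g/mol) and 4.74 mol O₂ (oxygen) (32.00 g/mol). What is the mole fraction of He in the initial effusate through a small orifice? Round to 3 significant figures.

Rate_i ∝ x_i/√M_i (Graham's law weighted by mole fraction), so the effusate composition follows n_i/√M_i.
So x_He in the escaping gas = (n_He/√M_He) / Σ(n_i/√M_i)
= (3.73/√4.00) / (3.73/√4.00 + 4.74/√32.00) = 1.865/(1.865 + 0.8379) = 0.690.

0.690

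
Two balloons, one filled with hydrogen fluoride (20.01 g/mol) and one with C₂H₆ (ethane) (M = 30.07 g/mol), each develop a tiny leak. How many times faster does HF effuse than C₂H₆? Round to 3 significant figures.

Graham's law gives rate_HF/rate_C₂H₆ = √(M_C₂H₆/M_HF) = √(30.07/20.01) = √1.503 = 1.23.

1.23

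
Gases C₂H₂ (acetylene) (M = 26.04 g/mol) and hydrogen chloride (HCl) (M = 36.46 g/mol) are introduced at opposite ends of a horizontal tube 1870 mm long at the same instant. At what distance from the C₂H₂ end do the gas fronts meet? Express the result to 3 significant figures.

The fronts meet when d_C₂H₂ + d_HCl = L with d_C₂H₂/d_HCl = √(M_HCl/M_C₂H₂) (Graham's law). Here √(M_HCl/M_C₂H₂) = √(36.46/26.04) = 1.183.
With d_C₂H₂ + d_HCl = 1870 mm, d_HCl = 1870/(1 + 1.183) = 856.5 mm.
d_C₂H₂ = 1870 − 856.5 = 1010 mm.

1010 mm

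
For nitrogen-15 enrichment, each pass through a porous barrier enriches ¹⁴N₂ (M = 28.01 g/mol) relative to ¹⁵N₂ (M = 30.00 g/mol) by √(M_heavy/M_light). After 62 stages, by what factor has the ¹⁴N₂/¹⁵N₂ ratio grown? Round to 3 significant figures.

After 62 stages the ratio has grown by (√(30.00/28.01))^62 = (30.00/28.01)^(62/2).
= 1.07105^31 = 8.40.

8.40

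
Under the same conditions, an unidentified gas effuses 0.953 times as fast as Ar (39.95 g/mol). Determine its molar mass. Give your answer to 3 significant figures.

44.0 g/mol

Graham's law gives rate_X/rate_Ar = √(M_Ar/M_X).
0.953 = √(39.95/M_X)
M_X = 39.95 / 0.953² = 39.95 / 0.9082 = 44.0 g/mol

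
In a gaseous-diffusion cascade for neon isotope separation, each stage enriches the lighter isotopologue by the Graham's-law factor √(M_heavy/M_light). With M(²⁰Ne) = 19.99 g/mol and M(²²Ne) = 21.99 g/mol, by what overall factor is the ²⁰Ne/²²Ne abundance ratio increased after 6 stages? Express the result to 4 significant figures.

1.331

The single-stage factor is √(M_heavy/M_light), so 6 stages give [√(21.99/19.99)]^6 = (21.99/19.99)^(6/2).
= 1.10005^3 = 1.331.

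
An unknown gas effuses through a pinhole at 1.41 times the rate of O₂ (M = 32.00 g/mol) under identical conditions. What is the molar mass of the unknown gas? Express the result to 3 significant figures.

Graham's law gives rate_X/rate_O₂ = √(M_O₂/M_X).
1.41 = √(32.00/M_X)
M_X = 32.00 / 1.41² = 32.00 / 1.988 = 16.1 g/mol

16.1 g/mol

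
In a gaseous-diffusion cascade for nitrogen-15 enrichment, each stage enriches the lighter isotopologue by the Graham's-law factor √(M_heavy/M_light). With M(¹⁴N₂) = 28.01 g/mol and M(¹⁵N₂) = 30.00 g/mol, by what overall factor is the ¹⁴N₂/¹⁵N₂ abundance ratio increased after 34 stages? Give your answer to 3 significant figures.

The single-stage factor is √(M_heavy/M_light), so 34 stages give [√(30.00/28.01)]^34 = (30.00/28.01)^(34/2).
= 1.07105^17 = 3.21.

3.21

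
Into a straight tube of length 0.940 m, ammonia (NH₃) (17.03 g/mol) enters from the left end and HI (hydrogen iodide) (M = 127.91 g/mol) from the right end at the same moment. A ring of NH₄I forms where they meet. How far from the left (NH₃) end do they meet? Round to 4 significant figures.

0.6887 m

Graham's law gives d_NH₃/d_HI = rate_NH₃/rate_HI = √(M_HI/M_NH₃) = √(127.91/17.03) = 2.741.
With d_NH₃ + d_HI = 0.940 m, d_HI = 0.940/(1 + 2.741) = 0.2513 m.
d_NH₃ = 0.940 − 0.2513 = 0.6887 m.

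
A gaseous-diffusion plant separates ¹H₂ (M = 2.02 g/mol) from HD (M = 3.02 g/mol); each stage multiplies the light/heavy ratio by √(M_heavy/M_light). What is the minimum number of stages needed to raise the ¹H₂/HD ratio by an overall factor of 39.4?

With α = √(3.02/2.02) per stage, ln α = ½ ln(1.49505) = 0.2011.
Need α^N ≥ 39.4 ⇒ N ≥ ln(39.4) / ln α = 3.674 / 0.2011 = 18.27.
Rounding up, N = 19 stages.

19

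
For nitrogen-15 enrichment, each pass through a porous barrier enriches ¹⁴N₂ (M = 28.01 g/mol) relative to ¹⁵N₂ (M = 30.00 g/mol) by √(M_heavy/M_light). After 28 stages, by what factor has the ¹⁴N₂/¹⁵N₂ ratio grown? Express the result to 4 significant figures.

2.614

After 28 stages the ratio has grown by (√(30.00/28.01))^28 = (30.00/28.01)^(28/2).
= 1.07105^14 = 2.614.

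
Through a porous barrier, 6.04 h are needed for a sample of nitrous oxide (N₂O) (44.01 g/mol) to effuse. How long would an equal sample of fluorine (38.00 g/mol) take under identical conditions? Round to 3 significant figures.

5.61 h

Since effusion rate ∝ 1/√M, t_F₂/t_N₂O = √(M_F₂/M_N₂O) = √(38.00/44.01) = √0.8634 = 0.9292.
So the time for F₂ is 6.04 × 0.9292 = 5.61 h.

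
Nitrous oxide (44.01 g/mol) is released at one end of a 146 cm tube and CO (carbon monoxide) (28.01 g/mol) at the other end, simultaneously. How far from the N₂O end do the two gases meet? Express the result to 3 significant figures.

In equal time, each gas travels a distance ∝ its rate ∝ 1/√M, so d_N₂O/d_CO = √(M_CO/M_N₂O) = √(28.01/44.01) = 0.7978.
With d_N₂O + d_CO = 146 cm, d_CO = 146/(1 + 0.7978) = 81.21 cm.
d_N₂O = 146 − 81.21 = 64.8 cm.

64.8 cm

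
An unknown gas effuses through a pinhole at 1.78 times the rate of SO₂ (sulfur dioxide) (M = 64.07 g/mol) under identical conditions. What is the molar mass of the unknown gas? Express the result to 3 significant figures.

Since effusion rate ∝ 1/√M, rate_X/rate_SO₂ = √(M_SO₂/M_X).
1.78 = √(64.07/M_X)
M_X = 64.07 / 1.78² = 64.07 / 3.168 = 20.2 g/mol

20.2 g/mol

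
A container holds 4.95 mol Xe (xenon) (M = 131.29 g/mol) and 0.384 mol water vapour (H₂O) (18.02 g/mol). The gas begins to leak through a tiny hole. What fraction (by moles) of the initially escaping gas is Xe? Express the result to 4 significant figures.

0.8269

The effusion rate of species i is ∝ p_i/√M_i ∝ n_i/√M_i.
So x_Xe in the escaping gas = (n_Xe/√M_Xe) / Σ(n_i/√M_i)
= (4.95/√131.29) / (4.95/√131.29 + 0.384/√18.02) = 0.4320/(0.4320 + 0.09046) = 0.8269.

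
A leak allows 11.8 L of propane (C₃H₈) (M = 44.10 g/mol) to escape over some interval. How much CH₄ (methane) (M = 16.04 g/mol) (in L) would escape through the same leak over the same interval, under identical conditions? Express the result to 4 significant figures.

Using Graham's law: rate_CH₄/rate_C₃H₈ = √(M_C₃H₈/M_CH₄) = √(44.10/16.04) = √2.749 = 1.658.
So the volume for CH₄ is 11.8 × 1.658 = 19.57 L.

19.57 L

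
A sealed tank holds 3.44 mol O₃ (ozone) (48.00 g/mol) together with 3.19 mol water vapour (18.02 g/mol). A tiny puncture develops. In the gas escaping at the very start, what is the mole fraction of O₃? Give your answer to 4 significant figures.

Effusion rate of each component ∝ n_i/√M_i (partial pressure × 1/√M).
Mole fraction of O₃ in the effusate = (n_O₃/√M_O₃) / (n_O₃/√M_O₃ + n_H₂O/√M_H₂O)
= (3.44/√48.00) / (3.44/√48.00 + 3.19/√18.02) = 0.4965/(0.4965 + 0.7515) = 0.3979.

0.3979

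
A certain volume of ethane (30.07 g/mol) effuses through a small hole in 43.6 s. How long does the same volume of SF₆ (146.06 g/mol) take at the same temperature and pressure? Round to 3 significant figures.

By Graham's law, t_SF₆/t_C₂H₆ = √(M_SF₆/M_C₂H₆) = √(146.06/30.07) = √4.857 = 2.204.
So the time for SF₆ is 43.6 × 2.204 = 96.1 s.

96.1 s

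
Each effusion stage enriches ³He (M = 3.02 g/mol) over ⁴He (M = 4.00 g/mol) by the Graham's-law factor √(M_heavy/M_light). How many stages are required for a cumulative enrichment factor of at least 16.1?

20

Single-stage factor α = √(4.00/3.02), so ln α = ½ ln(1.32450) = 0.1405.
Need α^N ≥ 16.1 ⇒ N ≥ ln(16.1) / ln α = 2.779 / 0.1405 = 19.78.
Minimum whole number of stages: N = 20.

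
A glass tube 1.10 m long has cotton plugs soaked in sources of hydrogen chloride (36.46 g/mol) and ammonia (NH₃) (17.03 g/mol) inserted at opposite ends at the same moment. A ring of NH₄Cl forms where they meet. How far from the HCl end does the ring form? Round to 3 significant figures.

0.447 m

Graham's law gives d_HCl/d_NH₃ = rate_HCl/rate_NH₃ = √(M_NH₃/M_HCl) = √(17.03/36.46) = 0.6834.
With d_HCl + d_NH₃ = 1.10 m, d_NH₃ = 1.10/(1 + 0.6834) = 0.6534 m.
d_HCl = 1.10 − 0.6534 = 0.447 m.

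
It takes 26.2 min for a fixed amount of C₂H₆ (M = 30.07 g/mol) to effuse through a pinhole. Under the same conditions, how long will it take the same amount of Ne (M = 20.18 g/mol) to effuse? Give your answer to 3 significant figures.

Graham's law gives t_Ne/t_C₂H₆ = √(M_Ne/M_C₂H₆) = √(20.18/30.07) = √0.6711 = 0.8192.
So the time for Ne is 26.2 × 0.8192 = 21.5 min.

21.5 min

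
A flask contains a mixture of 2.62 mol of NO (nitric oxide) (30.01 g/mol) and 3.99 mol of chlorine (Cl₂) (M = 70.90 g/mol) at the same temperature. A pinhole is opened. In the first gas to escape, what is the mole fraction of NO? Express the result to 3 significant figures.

Rate_i ∝ x_i/√M_i (Graham's law weighted by mole fraction), so the effusate composition follows n_i/√M_i.
So x_NO in the escaping gas = (n_NO/√M_NO) / Σ(n_i/√M_i)
= (2.62/√30.01) / (2.62/√30.01 + 3.99/√70.90) = 0.4783/(0.4783 + 0.4739) = 0.502.

0.502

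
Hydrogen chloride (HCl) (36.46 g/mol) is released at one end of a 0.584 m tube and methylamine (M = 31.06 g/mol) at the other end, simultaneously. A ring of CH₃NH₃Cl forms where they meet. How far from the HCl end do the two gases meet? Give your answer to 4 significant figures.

0.2803 m

Distances travelled in equal time are proportional to diffusion rates, so d_HCl/d_CH₃NH₂ = √(M_CH₃NH₂/M_HCl) = √(31.06/36.46) = 0.9230.
With d_HCl + d_CH₃NH₂ = 0.584 m, d_CH₃NH₂ = 0.584/(1 + 0.9230) = 0.3037 m.
d_HCl = 0.584 − 0.3037 = 0.2803 m.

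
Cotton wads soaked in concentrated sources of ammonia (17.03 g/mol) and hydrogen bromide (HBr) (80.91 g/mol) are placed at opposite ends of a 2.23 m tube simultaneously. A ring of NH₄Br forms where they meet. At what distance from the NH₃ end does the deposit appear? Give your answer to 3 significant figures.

Graham's law gives d_NH₃/d_HBr = rate_NH₃/rate_HBr = √(M_HBr/M_NH₃) = √(80.91/17.03) = 2.180.
With d_NH₃ + d_HBr = 2.23 m, d_HBr = 2.23/(1 + 2.180) = 0.7013 m.
d_NH₃ = 2.23 − 0.7013 = 1.53 m.

1.53 m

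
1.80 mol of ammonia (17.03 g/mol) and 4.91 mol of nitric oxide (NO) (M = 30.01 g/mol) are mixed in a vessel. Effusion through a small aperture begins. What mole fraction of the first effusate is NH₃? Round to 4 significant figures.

Effusion rate of each component ∝ n_i/√M_i (partial pressure × 1/√M).
So x_NH₃ in the escaping gas = (n_NH₃/√M_NH₃) / Σ(n_i/√M_i)
= (1.80/√17.03) / (1.80/√17.03 + 4.91/√30.01) = 0.4362/(0.4362 + 0.8963) = 0.3273.

0.3273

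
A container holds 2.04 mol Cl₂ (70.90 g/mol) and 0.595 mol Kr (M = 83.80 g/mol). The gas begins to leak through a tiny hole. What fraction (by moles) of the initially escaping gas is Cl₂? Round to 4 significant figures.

0.7885

Effusion rate of each component ∝ n_i/√M_i (partial pressure × 1/√M).
x_Cl₂(eff) = (n_Cl₂/√M_Cl₂) / (n_Cl₂/√M_Cl₂ + n_Kr/√M_Kr)
= (2.04/√70.90) / (2.04/√70.90 + 0.595/√83.80) = 0.2423/(0.2423 + 0.06500) = 0.7885.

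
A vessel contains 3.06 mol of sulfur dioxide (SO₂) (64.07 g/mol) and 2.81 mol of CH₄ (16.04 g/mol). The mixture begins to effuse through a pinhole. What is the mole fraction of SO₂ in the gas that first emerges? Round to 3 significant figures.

0.353

Rate_i ∝ x_i/√M_i (Graham's law weighted by mole fraction), so the effusate composition follows n_i/√M_i.
So x_SO₂ in the escaping gas = (n_SO₂/√M_SO₂) / Σ(n_i/√M_i)
= (3.06/√64.07) / (3.06/√64.07 + 2.81/√16.04) = 0.3823/(0.3823 + 0.7016) = 0.353.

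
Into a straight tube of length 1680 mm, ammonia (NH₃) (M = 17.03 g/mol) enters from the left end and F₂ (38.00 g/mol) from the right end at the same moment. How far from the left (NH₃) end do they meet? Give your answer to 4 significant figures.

1006 mm

Graham's law gives d_NH₃/d_F₂ = rate_NH₃/rate_F₂ = √(M_F₂/M_NH₃) = √(38.00/17.03) = 1.494.
With d_NH₃ + d_F₂ = 1680 mm, d_F₂ = 1680/(1 + 1.494) = 673.7 mm.
d_NH₃ = 1680 − 673.7 = 1006 mm.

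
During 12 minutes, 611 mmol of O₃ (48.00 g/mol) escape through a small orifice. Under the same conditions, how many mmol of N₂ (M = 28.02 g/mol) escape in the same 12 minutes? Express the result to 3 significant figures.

Since effusion rate ∝ 1/√M, rate_N₂/rate_O₃ = √(M_O₃/M_N₂) = √(48.00/28.02) = √1.713 = 1.309.
So the amount for N₂ is 611 × 1.309 = 800 mmol.

800 mmol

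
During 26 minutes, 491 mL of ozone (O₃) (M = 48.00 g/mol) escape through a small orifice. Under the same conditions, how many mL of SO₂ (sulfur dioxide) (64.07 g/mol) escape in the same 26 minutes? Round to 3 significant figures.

Graham's law gives rate_SO₂/rate_O₃ = √(M_O₃/M_SO₂) = √(48.00/64.07) = √0.7492 = 0.8656.
So the volume for SO₂ is 491 × 0.8656 = 425 mL.

425 mL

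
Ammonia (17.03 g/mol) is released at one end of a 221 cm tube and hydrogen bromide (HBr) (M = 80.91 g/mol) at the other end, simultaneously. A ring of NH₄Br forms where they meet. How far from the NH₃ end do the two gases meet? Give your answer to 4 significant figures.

151.5 cm

Graham's law gives d_NH₃/d_HBr = rate_NH₃/rate_HBr = √(M_HBr/M_NH₃) = √(80.91/17.03) = 2.180.
With d_NH₃ + d_HBr = 221 cm, d_HBr = 221/(1 + 2.180) = 69.50 cm.
d_NH₃ = 221 − 69.50 = 151.5 cm.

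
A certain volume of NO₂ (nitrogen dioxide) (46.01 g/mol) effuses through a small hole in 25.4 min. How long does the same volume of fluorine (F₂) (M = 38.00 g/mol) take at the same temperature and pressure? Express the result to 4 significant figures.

23.08 min

From Graham's law, t_F₂/t_NO₂ = √(M_F₂/M_NO₂) = √(38.00/46.01) = √0.8259 = 0.9088.
So the time for F₂ is 25.4 × 0.9088 = 23.08 min.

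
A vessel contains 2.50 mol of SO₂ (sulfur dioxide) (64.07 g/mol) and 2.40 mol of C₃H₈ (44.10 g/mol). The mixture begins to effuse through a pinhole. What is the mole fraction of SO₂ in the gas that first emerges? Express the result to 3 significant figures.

Effusion rate of each component ∝ n_i/√M_i (partial pressure × 1/√M).
Mole fraction of SO₂ in the effusate = (n_SO₂/√M_SO₂) / (n_SO₂/√M_SO₂ + n_C₃H₈/√M_C₃H₈)
= (2.50/√64.07) / (2.50/√64.07 + 2.40/√44.10) = 0.3123/(0.3123 + 0.3614) = 0.464.

0.464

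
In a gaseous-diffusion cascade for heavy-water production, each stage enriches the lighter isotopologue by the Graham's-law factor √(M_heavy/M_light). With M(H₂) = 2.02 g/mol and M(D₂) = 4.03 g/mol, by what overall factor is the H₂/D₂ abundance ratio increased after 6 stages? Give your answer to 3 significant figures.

Overall factor = α^6 with α = √(4.03/2.02), i.e. (4.03/2.02)^(6/2).
= 1.99505^3 = 7.94.

7.94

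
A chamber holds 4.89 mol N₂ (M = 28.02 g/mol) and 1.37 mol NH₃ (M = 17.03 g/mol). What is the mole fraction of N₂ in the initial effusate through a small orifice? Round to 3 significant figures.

0.736

Rate_i ∝ x_i/√M_i (Graham's law weighted by mole fraction), so the effusate composition follows n_i/√M_i.
x_N₂(eff) = (n_N₂/√M_N₂) / (n_N₂/√M_N₂ + n_NH₃/√M_NH₃)
= (4.89/√28.02) / (4.89/√28.02 + 1.37/√17.03) = 0.9238/(0.9238 + 0.3320) = 0.736.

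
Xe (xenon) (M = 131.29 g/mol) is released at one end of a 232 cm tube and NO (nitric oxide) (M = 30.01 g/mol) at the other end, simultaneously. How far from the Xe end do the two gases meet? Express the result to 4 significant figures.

The fronts meet when d_Xe + d_NO = L with d_Xe/d_NO = √(M_NO/M_Xe) (Graham's law). Here √(M_NO/M_Xe) = √(30.01/131.29) = 0.4781.
With d_Xe + d_NO = 232 cm, d_NO = 232/(1 + 0.4781) = 157.0 cm.
d_Xe = 232 − 157.0 = 75.04 cm.

75.04 cm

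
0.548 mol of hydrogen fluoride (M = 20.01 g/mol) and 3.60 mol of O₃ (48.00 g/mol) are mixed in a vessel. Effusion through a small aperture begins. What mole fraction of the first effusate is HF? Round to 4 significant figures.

Rate_i ∝ x_i/√M_i (Graham's law weighted by mole fraction), so the effusate composition follows n_i/√M_i.
So x_HF in the escaping gas = (n_HF/√M_HF) / Σ(n_i/√M_i)
= (0.548/√20.01) / (0.548/√20.01 + 3.60/√48.00) = 0.1225/(0.1225 + 0.5196) = 0.1908.

0.1908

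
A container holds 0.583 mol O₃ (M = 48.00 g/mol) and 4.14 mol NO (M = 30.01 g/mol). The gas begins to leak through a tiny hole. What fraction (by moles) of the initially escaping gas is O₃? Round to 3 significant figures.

0.100

Effusion rate of each component ∝ n_i/√M_i (partial pressure × 1/√M).
x_O₃(eff) = (n_O₃/√M_O₃) / (n_O₃/√M_O₃ + n_NO/√M_NO)
= (0.583/√48.00) / (0.583/√48.00 + 4.14/√30.01) = 0.08415/(0.08415 + 0.7557) = 0.100.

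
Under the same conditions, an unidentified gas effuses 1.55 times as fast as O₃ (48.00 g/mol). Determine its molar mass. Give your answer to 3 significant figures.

By Graham's law, rate_X/rate_O₃ = √(M_O₃/M_X).
1.55 = √(48.00/M_X)
M_X = 48.00 / 1.55² = 48.00 / 2.403 = 20.0 g/mol

20.0 g/mol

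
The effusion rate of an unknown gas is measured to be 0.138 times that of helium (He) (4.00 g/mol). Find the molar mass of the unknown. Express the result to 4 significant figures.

From Graham's law, rate_X/rate_He = √(M_He/M_X).
0.138 = √(4.00/M_X)
M_X = 4.00 / 0.138² = 4.00 / 0.01904 = 210.0 g/mol

210.0 g/mol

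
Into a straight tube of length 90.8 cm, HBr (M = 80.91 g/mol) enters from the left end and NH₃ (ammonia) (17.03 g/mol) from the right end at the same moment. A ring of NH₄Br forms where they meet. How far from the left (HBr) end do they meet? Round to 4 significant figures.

Distances travelled in equal time are proportional to diffusion rates, so d_HBr/d_NH₃ = √(M_NH₃/M_HBr) = √(17.03/80.91) = 0.4588.
With d_HBr + d_NH₃ = 90.8 cm, d_NH₃ = 90.8/(1 + 0.4588) = 62.24 cm.
d_HBr = 90.8 − 62.24 = 28.56 cm.

28.56 cm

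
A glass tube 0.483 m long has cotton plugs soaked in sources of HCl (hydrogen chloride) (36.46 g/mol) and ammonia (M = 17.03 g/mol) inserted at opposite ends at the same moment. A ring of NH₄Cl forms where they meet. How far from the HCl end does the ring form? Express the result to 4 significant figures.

0.1961 m

Graham's law gives d_HCl/d_NH₃ = rate_HCl/rate_NH₃ = √(M_NH₃/M_HCl) = √(17.03/36.46) = 0.6834.
With d_HCl + d_NH₃ = 0.483 m, d_NH₃ = 0.483/(1 + 0.6834) = 0.2869 m.
d_HCl = 0.483 − 0.2869 = 0.1961 m.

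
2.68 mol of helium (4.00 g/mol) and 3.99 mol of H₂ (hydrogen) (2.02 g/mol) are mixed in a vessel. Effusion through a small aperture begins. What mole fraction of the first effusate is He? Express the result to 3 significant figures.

0.323

The effusion rate of species i is ∝ p_i/√M_i ∝ n_i/√M_i.
x_He(eff) = (n_He/√M_He) / (n_He/√M_He + n_H₂/√M_H₂)
= (2.68/√4.00) / (2.68/√4.00 + 3.99/√2.02) = 1.340/(1.340 + 2.807) = 0.323.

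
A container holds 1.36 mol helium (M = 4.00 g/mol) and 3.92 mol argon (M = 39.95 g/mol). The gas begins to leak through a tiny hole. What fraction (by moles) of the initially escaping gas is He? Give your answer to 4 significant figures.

0.5230

The effusion rate of species i is ∝ p_i/√M_i ∝ n_i/√M_i.
So x_He in the escaping gas = (n_He/√M_He) / Σ(n_i/√M_i)
= (1.36/√4.00) / (1.36/√4.00 + 3.92/√39.95) = 0.6800/(0.6800 + 0.6202) = 0.5230.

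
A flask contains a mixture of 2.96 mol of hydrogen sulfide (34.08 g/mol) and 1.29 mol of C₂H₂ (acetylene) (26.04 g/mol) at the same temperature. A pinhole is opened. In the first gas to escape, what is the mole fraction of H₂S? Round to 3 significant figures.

0.667

The effusion rate of species i is ∝ p_i/√M_i ∝ n_i/√M_i.
x_H₂S(eff) = (n_H₂S/√M_H₂S) / (n_H₂S/√M_H₂S + n_C₂H₂/√M_C₂H₂)
= (2.96/√34.08) / (2.96/√34.08 + 1.29/√26.04) = 0.5070/(0.5070 + 0.2528) = 0.667.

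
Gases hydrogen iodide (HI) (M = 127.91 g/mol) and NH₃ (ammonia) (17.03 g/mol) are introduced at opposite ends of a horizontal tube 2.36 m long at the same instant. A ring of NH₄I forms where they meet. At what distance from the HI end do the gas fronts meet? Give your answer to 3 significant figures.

0.631 m

The fronts meet when d_HI + d_NH₃ = L with d_HI/d_NH₃ = √(M_NH₃/M_HI) (Graham's law). Here √(M_NH₃/M_HI) = √(17.03/127.91) = 0.3649.
With d_HI + d_NH₃ = 2.36 m, d_NH₃ = 2.36/(1 + 0.3649) = 1.729 m.
d_HI = 2.36 − 1.729 = 0.631 m.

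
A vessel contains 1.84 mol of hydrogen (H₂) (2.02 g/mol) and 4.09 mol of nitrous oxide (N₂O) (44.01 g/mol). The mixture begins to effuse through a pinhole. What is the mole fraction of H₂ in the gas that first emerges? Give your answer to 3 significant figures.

The effusion rate of species i is ∝ p_i/√M_i ∝ n_i/√M_i.
So x_H₂ in the escaping gas = (n_H₂/√M_H₂) / Σ(n_i/√M_i)
= (1.84/√2.02) / (1.84/√2.02 + 4.09/√44.01) = 1.295/(1.295 + 0.6165) = 0.677.

0.677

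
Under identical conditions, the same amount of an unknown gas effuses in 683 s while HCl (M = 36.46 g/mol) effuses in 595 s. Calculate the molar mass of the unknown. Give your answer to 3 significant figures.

From Graham's law, t_X/t_HCl = √(M_X/M_HCl).
683/595 = 1.148 = √(M_X/36.46)
M_X = 36.46 × 1.148² = 36.46 × 1.318 = 48.0 g/mol

48.0 g/mol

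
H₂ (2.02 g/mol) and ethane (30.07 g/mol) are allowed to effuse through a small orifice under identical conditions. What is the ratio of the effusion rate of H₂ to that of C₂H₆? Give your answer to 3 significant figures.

3.86

Using Graham's law: rate_H₂/rate_C₂H₆ = √(M_C₂H₆/M_H₂) = √(30.07/2.02) = √14.89 = 3.86.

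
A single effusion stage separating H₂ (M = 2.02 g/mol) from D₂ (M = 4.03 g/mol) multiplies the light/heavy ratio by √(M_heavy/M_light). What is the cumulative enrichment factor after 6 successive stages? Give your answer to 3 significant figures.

Each stage multiplies the ratio by α = √(4.03/2.02), so after 6 stages the overall factor is α^6 = (4.03/2.02)^(6/2).
= 1.99505^3 = 7.94.

7.94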